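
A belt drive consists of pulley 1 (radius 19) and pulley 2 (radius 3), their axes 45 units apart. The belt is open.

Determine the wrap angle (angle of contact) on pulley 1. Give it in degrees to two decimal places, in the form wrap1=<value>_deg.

open belt: β = asin((r2−r1)/C) = asin(-16/45) = -20.8275°
wrap1 = π − 2β = 221.6550°
wrap2 = π + 2β = 138.3450°

wrap1=221.65_deg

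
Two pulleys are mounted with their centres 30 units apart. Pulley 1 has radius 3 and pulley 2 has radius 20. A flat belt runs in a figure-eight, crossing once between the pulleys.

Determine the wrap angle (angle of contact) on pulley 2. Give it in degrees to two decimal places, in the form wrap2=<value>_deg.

crossed belt: β = asin((r1+r2)/C) = asin(23/30) = 50.0555°
wrap1 = wrap2 = π + 2β = 280.1110°

wrap2=280.11_deg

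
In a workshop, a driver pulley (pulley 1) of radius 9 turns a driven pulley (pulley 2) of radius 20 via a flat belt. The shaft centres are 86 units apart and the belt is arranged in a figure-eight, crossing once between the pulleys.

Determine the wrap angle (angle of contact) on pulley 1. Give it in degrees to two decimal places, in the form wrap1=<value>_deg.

wrap1=219.41_deg

crossed belt: β = asin((r1+r2)/C) = asin(29/86) = 19.7069°
wrap1 = wrap2 = π + 2β = 219.4139°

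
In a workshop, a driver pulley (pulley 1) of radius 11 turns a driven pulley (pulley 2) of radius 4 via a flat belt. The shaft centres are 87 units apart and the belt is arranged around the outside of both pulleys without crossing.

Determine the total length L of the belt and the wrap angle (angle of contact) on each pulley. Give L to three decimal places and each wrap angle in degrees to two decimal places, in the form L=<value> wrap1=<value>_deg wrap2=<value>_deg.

open belt: β = asin((r2−r1)/C) = asin(-7/87) = -4.6150°
wrap1 = π − 2β = 189.2300°
wrap2 = π + 2β = 170.7700°
tangent length = C·cosβ = 86.7179
L = r1·wrap1 + r2·wrap2 + 2·C·cosβ = 11·3.3027 + 4·2.9805 + 2·86.7179 = 221.6874

L=221.687 wrap1=189.23_deg wrap2=170.77_deg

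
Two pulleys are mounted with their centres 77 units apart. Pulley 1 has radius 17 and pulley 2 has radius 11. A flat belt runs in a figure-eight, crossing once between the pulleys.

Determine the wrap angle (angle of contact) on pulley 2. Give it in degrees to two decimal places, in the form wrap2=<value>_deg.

wrap2=222.65_deg

crossed belt: β = asin((r1+r2)/C) = asin(28/77) = 21.3237°
wrap1 = wrap2 = π + 2β = 222.6474°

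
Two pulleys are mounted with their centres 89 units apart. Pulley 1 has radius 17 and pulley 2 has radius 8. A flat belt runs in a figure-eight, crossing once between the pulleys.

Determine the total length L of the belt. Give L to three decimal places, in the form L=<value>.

L=263.610

crossed belt: β = asin((r1+r2)/C) = asin(25/89) = 16.3139°
wrap1 = wrap2 = π + 2β = 212.6277°
tangent length = C·cosβ = 85.4166
L = (r1+r2)·wrap + 2·C·cosβ = 25·3.7111 + 2·85.4166 = 263.6096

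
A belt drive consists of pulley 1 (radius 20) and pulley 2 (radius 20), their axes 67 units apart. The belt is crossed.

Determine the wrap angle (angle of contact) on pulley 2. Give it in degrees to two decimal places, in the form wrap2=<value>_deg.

crossed belt: β = asin((r1+r2)/C) = asin(40/67) = 36.6564°
wrap1 = wrap2 = π + 2β = 253.3128°

wrap2=253.31_deg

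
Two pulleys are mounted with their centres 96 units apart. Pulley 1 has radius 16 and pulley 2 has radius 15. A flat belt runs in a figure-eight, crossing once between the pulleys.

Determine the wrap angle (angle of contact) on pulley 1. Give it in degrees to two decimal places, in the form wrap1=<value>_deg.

wrap1=217.68_deg

crossed belt: β = asin((r1+r2)/C) = asin(31/96) = 18.8394°
wrap1 = wrap2 = π + 2β = 217.6788°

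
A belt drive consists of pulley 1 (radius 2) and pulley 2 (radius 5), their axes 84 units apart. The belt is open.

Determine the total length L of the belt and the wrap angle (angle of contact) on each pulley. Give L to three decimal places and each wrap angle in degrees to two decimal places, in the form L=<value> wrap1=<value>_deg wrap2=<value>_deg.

L=190.098 wrap1=175.91_deg wrap2=184.09_deg

open belt: β = asin((r2−r1)/C) = asin(3/84) = 2.0467°
wrap1 = π − 2β = 175.9066°
wrap2 = π + 2β = 184.0934°
tangent length = C·cosβ = 83.9464
L = r1·wrap1 + r2·wrap2 + 2·C·cosβ = 2·3.0701 + 5·3.2130 + 2·83.9464 = 190.0983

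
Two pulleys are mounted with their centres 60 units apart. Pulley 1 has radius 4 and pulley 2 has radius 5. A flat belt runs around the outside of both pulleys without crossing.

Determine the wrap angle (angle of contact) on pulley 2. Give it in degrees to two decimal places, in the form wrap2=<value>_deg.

wrap2=181.91_deg

open belt: β = asin((r2−r1)/C) = asin(1/60) = 0.9550°
wrap1 = π − 2β = 178.0901°
wrap2 = π + 2β = 181.9099°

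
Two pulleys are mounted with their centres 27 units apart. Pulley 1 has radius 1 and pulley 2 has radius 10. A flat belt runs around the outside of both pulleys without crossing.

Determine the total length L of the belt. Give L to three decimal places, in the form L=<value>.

open belt: β = asin((r2−r1)/C) = asin(9/27) = 19.4712°
wrap1 = π − 2β = 141.0576°
wrap2 = π + 2β = 218.9424°
tangent length = C·cosβ = 25.4558
L = r1·wrap1 + r2·wrap2 + 2·C·cosβ = 1·2.4619 + 10·3.8213 + 2·25.4558 = 91.5863

L=91.586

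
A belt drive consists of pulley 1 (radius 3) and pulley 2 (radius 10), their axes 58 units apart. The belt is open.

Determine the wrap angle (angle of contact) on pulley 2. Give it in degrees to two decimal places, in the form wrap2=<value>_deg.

open belt: β = asin((r2−r1)/C) = asin(7/58) = 6.9319°
wrap1 = π − 2β = 166.1362°
wrap2 = π + 2β = 193.8638°

wrap2=193.86_deg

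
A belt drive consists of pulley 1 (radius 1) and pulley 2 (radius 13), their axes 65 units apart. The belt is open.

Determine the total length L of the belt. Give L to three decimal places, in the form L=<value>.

L=176.204

open belt: β = asin((r2−r1)/C) = asin(12/65) = 10.6387°
wrap1 = π − 2β = 158.7226°
wrap2 = π + 2β = 201.2774°
tangent length = C·cosβ = 63.8827
L = r1·wrap1 + r2·wrap2 + 2·C·cosβ = 1·2.7702 + 13·3.5130 + 2·63.8827 = 176.2040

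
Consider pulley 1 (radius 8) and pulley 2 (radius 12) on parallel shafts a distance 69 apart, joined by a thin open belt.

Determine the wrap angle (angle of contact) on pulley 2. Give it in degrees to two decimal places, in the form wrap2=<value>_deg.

open belt: β = asin((r2−r1)/C) = asin(4/69) = 3.3234°
wrap1 = π − 2β = 173.3533°
wrap2 = π + 2β = 186.6467°

wrap2=186.65_deg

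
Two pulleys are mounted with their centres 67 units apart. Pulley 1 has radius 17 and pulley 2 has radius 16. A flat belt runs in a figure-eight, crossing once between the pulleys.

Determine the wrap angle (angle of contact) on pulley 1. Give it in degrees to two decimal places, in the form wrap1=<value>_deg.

wrap1=239.01_deg

crossed belt: β = asin((r1+r2)/C) = asin(33/67) = 29.5075°
wrap1 = wrap2 = π + 2β = 239.0150°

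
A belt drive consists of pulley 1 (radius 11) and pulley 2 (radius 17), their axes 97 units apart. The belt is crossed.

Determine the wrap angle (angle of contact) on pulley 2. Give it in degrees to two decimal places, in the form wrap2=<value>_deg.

crossed belt: β = asin((r1+r2)/C) = asin(28/97) = 16.7777°
wrap1 = wrap2 = π + 2β = 213.5555°

wrap2=213.56_deg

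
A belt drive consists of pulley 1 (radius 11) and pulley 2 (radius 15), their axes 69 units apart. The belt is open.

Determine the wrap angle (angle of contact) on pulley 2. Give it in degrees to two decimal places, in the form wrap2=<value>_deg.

wrap2=186.65_deg

open belt: β = asin((r2−r1)/C) = asin(4/69) = 3.3234°
wrap1 = π − 2β = 173.3533°
wrap2 = π + 2β = 186.6467°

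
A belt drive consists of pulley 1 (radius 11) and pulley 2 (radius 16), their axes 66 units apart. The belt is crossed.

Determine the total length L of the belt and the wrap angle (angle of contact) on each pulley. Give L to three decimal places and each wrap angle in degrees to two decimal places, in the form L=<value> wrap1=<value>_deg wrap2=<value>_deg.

L=228.031 wrap1=228.30_deg wrap2=228.30_deg

crossed belt: β = asin((r1+r2)/C) = asin(27/66) = 24.1477°
wrap1 = wrap2 = π + 2β = 228.2955°
tangent length = C·cosβ = 60.2246
L = (r1+r2)·wrap + 2·C·cosβ = 27·3.9845 + 2·60.2246 = 228.0309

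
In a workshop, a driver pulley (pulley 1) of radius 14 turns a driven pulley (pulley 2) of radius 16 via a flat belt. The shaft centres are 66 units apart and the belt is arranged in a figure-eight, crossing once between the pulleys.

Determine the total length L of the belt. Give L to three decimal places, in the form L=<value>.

L=240.135

crossed belt: β = asin((r1+r2)/C) = asin(30/66) = 27.0357°
wrap1 = wrap2 = π + 2β = 234.0714°
tangent length = C·cosβ = 58.7878
L = (r1+r2)·wrap + 2·C·cosβ = 30·4.0853 + 2·58.7878 = 240.1350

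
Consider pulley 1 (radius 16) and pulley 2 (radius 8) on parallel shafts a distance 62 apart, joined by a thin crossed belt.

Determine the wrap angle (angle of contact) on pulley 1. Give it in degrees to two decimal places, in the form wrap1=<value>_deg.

wrap1=225.55_deg

crossed belt: β = asin((r1+r2)/C) = asin(24/62) = 22.7740°
wrap1 = wrap2 = π + 2β = 225.5479°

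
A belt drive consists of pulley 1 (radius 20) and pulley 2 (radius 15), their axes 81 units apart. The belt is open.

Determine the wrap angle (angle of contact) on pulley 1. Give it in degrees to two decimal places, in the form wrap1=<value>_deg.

wrap1=187.08_deg

open belt: β = asin((r2−r1)/C) = asin(-5/81) = -3.5390°
wrap1 = π − 2β = 187.0781°
wrap2 = π + 2β = 172.9219°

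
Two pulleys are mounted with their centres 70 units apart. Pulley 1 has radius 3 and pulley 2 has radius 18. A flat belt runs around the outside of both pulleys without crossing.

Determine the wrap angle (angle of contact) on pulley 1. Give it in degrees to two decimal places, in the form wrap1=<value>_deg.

wrap1=155.25_deg

open belt: β = asin((r2−r1)/C) = asin(15/70) = 12.3736°
wrap1 = π − 2β = 155.2527°
wrap2 = π + 2β = 204.7473°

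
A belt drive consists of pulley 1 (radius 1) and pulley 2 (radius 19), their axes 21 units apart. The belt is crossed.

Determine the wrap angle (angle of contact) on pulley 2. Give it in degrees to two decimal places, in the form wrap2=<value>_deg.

wrap2=324.49_deg

crossed belt: β = asin((r1+r2)/C) = asin(20/21) = 72.2472°
wrap1 = wrap2 = π + 2β = 324.4944°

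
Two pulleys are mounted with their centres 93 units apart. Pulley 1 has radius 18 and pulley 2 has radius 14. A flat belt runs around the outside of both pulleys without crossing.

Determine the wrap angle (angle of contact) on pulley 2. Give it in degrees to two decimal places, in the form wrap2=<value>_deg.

open belt: β = asin((r2−r1)/C) = asin(-4/93) = -2.4651°
wrap1 = π − 2β = 184.9302°
wrap2 = π + 2β = 175.0698°

wrap2=175.07_deg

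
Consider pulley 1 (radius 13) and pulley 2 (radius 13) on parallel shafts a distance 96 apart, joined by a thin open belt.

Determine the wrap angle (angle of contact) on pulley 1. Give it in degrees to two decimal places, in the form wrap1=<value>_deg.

wrap1=180.00_deg

open belt: β = asin((r2−r1)/C) = asin(0/96) = 0.0000°
wrap1 = π − 2β = 180.0000°
wrap2 = π + 2β = 180.0000°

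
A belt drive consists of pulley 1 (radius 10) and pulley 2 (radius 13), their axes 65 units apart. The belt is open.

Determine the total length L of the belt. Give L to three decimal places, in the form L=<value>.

L=202.395

open belt: β = asin((r2−r1)/C) = asin(3/65) = 2.6454°
wrap1 = π − 2β = 174.7093°
wrap2 = π + 2β = 185.2907°
tangent length = C·cosβ = 64.9307
L = r1·wrap1 + r2·wrap2 + 2·C·cosβ = 10·3.0493 + 13·3.2339 + 2·64.9307 = 202.3951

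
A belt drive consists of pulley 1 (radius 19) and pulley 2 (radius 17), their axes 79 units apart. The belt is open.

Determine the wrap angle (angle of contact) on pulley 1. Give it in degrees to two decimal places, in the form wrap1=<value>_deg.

wrap1=182.90_deg

open belt: β = asin((r2−r1)/C) = asin(-2/79) = -1.4507°
wrap1 = π − 2β = 182.9014°
wrap2 = π + 2β = 177.0986°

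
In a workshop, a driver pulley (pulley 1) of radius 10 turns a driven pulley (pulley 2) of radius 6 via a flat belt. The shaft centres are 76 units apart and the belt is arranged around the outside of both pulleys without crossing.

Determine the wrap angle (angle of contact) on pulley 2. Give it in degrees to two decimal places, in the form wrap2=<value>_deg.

wrap2=173.97_deg

open belt: β = asin((r2−r1)/C) = asin(-4/76) = -3.0170°
wrap1 = π − 2β = 186.0339°
wrap2 = π + 2β = 173.9661°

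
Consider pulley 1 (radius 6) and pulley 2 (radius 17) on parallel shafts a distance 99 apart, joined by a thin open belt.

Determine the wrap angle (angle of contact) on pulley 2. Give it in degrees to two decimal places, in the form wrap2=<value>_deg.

wrap2=192.76_deg

open belt: β = asin((r2−r1)/C) = asin(11/99) = 6.3794°
wrap1 = π − 2β = 167.2413°
wrap2 = π + 2β = 192.7587°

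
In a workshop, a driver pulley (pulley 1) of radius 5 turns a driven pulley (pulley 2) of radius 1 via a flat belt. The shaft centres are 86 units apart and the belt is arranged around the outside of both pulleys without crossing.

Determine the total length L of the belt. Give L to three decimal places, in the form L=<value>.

L=191.036

open belt: β = asin((r2−r1)/C) = asin(-4/86) = -2.6659°
wrap1 = π − 2β = 185.3318°
wrap2 = π + 2β = 174.6682°
tangent length = C·cosβ = 85.9069
L = r1·wrap1 + r2·wrap2 + 2·C·cosβ = 5·3.2346 + 1·3.0485 + 2·85.9069 = 191.0356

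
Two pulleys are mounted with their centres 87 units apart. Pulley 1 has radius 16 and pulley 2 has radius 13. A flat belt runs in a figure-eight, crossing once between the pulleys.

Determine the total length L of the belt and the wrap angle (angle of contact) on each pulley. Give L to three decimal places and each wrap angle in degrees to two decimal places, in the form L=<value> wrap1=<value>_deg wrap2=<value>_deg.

crossed belt: β = asin((r1+r2)/C) = asin(29/87) = 19.4712°
wrap1 = wrap2 = π + 2β = 218.9424°
tangent length = C·cosβ = 82.0244
L = (r1+r2)·wrap + 2·C·cosβ = 29·3.8213 + 2·82.0244 = 274.8655

L=274.866 wrap1=218.94_deg wrap2=218.94_deg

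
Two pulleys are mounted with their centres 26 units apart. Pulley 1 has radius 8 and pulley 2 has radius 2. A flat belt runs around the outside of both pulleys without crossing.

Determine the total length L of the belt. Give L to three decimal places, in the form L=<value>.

L=84.807

open belt: β = asin((r2−r1)/C) = asin(-6/26) = -13.3424°
wrap1 = π − 2β = 206.6847°
wrap2 = π + 2β = 153.3153°
tangent length = C·cosβ = 25.2982
L = r1·wrap1 + r2·wrap2 + 2·C·cosβ = 8·3.6073 + 2·2.6759 + 2·25.2982 = 84.8068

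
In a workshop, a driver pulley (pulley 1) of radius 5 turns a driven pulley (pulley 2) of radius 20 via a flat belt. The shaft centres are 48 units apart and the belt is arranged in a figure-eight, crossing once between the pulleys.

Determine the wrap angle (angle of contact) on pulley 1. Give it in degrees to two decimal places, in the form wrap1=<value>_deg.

crossed belt: β = asin((r1+r2)/C) = asin(25/48) = 31.3882°
wrap1 = wrap2 = π + 2β = 242.7763°

wrap1=242.78_deg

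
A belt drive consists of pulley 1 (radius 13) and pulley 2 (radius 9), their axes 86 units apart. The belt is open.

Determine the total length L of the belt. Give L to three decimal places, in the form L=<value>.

L=241.301

open belt: β = asin((r2−r1)/C) = asin(-4/86) = -2.6659°
wrap1 = π − 2β = 185.3318°
wrap2 = π + 2β = 174.6682°
tangent length = C·cosβ = 85.9069
L = r1·wrap1 + r2·wrap2 + 2·C·cosβ = 13·3.2346 + 9·3.0485 + 2·85.9069 = 241.3011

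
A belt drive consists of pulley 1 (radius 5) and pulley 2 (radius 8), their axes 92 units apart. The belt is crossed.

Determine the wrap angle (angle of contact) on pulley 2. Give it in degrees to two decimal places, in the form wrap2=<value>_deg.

crossed belt: β = asin((r1+r2)/C) = asin(13/92) = 8.1233°
wrap1 = wrap2 = π + 2β = 196.2467°

wrap2=196.25_deg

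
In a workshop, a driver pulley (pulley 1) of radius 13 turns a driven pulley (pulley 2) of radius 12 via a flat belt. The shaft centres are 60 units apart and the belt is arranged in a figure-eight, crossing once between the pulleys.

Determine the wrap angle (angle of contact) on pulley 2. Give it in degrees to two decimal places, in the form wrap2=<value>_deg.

crossed belt: β = asin((r1+r2)/C) = asin(25/60) = 24.6243°
wrap1 = wrap2 = π + 2β = 229.2486°

wrap2=229.25_deg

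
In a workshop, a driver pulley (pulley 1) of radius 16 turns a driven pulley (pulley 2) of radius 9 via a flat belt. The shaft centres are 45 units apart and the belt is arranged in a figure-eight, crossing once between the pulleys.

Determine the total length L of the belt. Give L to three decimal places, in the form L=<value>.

L=182.825

crossed belt: β = asin((r1+r2)/C) = asin(25/45) = 33.7490°
wrap1 = wrap2 = π + 2β = 247.4980°
tangent length = C·cosβ = 37.4166
L = (r1+r2)·wrap + 2·C·cosβ = 25·4.3197 + 2·37.4166 = 182.8245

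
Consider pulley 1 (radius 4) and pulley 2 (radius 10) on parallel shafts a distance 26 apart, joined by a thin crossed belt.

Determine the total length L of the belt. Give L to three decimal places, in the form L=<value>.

L=103.721

crossed belt: β = asin((r1+r2)/C) = asin(14/26) = 32.5790°
wrap1 = wrap2 = π + 2β = 245.1579°
tangent length = C·cosβ = 21.9089
L = (r1+r2)·wrap + 2·C·cosβ = 14·4.2788 + 2·21.9089 = 103.7212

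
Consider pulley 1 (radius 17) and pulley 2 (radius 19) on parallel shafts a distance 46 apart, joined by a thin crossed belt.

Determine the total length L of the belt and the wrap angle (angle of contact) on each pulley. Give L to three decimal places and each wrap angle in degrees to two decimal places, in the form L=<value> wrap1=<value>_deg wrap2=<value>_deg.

crossed belt: β = asin((r1+r2)/C) = asin(36/46) = 51.5000°
wrap1 = wrap2 = π + 2β = 283.0001°
tangent length = C·cosβ = 28.6356
L = (r1+r2)·wrap + 2·C·cosβ = 36·4.9393 + 2·28.6356 = 235.0855

L=235.085 wrap1=283.00_deg wrap2=283.00_deg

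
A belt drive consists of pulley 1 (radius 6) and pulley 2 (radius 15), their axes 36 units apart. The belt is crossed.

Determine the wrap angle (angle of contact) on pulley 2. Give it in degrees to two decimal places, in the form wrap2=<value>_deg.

crossed belt: β = asin((r1+r2)/C) = asin(21/36) = 35.6853°
wrap1 = wrap2 = π + 2β = 251.3707°

wrap2=251.37_deg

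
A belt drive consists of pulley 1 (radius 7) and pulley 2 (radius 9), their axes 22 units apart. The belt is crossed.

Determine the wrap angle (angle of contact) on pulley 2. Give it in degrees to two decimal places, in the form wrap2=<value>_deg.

crossed belt: β = asin((r1+r2)/C) = asin(16/22) = 46.6582°
wrap1 = wrap2 = π + 2β = 273.3165°

wrap2=273.32_deg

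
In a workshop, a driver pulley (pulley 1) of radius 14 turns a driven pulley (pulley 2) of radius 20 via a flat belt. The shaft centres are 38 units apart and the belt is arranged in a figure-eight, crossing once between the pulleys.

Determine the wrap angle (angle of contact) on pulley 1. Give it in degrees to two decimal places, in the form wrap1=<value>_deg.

crossed belt: β = asin((r1+r2)/C) = asin(34/38) = 63.4746°
wrap1 = wrap2 = π + 2β = 306.9493°

wrap1=306.95_deg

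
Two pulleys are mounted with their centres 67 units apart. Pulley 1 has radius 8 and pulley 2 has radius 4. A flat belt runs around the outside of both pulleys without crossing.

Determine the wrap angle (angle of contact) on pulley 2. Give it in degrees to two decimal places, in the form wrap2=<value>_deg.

open belt: β = asin((r2−r1)/C) = asin(-4/67) = -3.4227°
wrap1 = π − 2β = 186.8454°
wrap2 = π + 2β = 173.1546°

wrap2=173.15_deg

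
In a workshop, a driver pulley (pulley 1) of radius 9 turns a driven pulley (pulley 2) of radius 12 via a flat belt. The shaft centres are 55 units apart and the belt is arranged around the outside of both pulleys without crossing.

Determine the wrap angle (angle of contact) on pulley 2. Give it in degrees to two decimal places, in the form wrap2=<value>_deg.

open belt: β = asin((r2−r1)/C) = asin(3/55) = 3.1268°
wrap1 = π − 2β = 173.7464°
wrap2 = π + 2β = 186.2536°

wrap2=186.25_deg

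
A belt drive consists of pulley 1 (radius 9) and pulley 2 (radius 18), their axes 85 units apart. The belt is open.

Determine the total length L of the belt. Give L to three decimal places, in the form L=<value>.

open belt: β = asin((r2−r1)/C) = asin(9/85) = 6.0780°
wrap1 = π − 2β = 167.8440°
wrap2 = π + 2β = 192.1560°
tangent length = C·cosβ = 84.5222
L = r1·wrap1 + r2·wrap2 + 2·C·cosβ = 9·2.9294 + 18·3.3538 + 2·84.5222 = 255.7768

L=255.777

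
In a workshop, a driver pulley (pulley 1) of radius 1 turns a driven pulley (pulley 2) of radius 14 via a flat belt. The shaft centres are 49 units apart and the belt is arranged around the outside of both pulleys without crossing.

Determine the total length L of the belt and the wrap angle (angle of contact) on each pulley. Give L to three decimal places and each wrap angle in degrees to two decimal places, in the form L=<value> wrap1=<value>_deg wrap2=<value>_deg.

open belt: β = asin((r2−r1)/C) = asin(13/49) = 15.3851°
wrap1 = π − 2β = 149.2297°
wrap2 = π + 2β = 210.7703°
tangent length = C·cosβ = 47.2440
L = r1·wrap1 + r2·wrap2 + 2·C·cosβ = 1·2.6045 + 14·3.6786 + 2·47.2440 = 148.5935

L=148.594 wrap1=149.23_deg wrap2=210.77_deg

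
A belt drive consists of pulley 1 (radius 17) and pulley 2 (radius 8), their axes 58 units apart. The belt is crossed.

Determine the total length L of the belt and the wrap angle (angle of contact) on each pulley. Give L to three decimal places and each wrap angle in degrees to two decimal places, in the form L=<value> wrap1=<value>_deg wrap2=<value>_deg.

crossed belt: β = asin((r1+r2)/C) = asin(25/58) = 25.5332°
wrap1 = wrap2 = π + 2β = 231.0665°
tangent length = C·cosβ = 52.3355
L = (r1+r2)·wrap + 2·C·cosβ = 25·4.0329 + 2·52.3355 = 205.4927

L=205.493 wrap1=231.07_deg wrap2=231.07_deg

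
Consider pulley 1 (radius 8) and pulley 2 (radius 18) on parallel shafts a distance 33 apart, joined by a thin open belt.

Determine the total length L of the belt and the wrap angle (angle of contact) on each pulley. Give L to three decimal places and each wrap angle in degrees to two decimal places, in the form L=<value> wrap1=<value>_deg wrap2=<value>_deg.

L=150.736 wrap1=144.72_deg wrap2=215.28_deg

open belt: β = asin((r2−r1)/C) = asin(10/33) = 17.6397°
wrap1 = π − 2β = 144.7206°
wrap2 = π + 2β = 215.2794°
tangent length = C·cosβ = 31.4484
L = r1·wrap1 + r2·wrap2 + 2·C·cosβ = 8·2.5259 + 18·3.7573 + 2·31.4484 = 150.7356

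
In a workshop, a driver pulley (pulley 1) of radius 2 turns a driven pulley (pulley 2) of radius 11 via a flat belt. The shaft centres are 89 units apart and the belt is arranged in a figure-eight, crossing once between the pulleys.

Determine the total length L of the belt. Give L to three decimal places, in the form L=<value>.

crossed belt: β = asin((r1+r2)/C) = asin(13/89) = 8.3991°
wrap1 = wrap2 = π + 2β = 196.7982°
tangent length = C·cosβ = 88.0454
L = (r1+r2)·wrap + 2·C·cosβ = 13·3.4348 + 2·88.0454 = 220.7430

L=220.743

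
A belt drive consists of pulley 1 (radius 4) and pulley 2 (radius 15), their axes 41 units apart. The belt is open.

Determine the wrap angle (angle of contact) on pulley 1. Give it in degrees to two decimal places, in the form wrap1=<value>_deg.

open belt: β = asin((r2−r1)/C) = asin(11/41) = 15.5627°
wrap1 = π − 2β = 148.8746°
wrap2 = π + 2β = 211.1254°

wrap1=148.87_deg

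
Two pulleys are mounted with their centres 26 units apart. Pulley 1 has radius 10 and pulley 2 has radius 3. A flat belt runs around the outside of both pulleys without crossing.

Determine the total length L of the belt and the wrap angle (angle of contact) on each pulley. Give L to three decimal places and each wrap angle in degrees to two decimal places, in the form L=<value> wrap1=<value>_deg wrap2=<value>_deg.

open belt: β = asin((r2−r1)/C) = asin(-7/26) = -15.6185°
wrap1 = π − 2β = 211.2370°
wrap2 = π + 2β = 148.7630°
tangent length = C·cosβ = 25.0400
L = r1·wrap1 + r2·wrap2 + 2·C·cosβ = 10·3.6868 + 3·2.5964 + 2·25.0400 = 94.7370

L=94.737 wrap1=211.24_deg wrap2=148.76_deg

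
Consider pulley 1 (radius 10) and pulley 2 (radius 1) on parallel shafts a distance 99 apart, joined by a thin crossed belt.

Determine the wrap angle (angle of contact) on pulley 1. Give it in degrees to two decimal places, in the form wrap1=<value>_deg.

wrap1=192.76_deg

crossed belt: β = asin((r1+r2)/C) = asin(11/99) = 6.3794°
wrap1 = wrap2 = π + 2β = 192.7587°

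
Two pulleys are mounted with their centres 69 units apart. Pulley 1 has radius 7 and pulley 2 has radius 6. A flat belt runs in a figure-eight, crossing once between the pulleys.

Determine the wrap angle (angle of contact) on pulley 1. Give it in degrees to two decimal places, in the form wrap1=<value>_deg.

crossed belt: β = asin((r1+r2)/C) = asin(13/69) = 10.8598°
wrap1 = wrap2 = π + 2β = 201.7195°

wrap1=201.72_deg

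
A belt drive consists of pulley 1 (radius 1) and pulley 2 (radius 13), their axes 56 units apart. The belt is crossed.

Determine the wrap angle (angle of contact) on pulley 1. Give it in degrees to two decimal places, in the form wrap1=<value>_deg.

crossed belt: β = asin((r1+r2)/C) = asin(14/56) = 14.4775°
wrap1 = wrap2 = π + 2β = 208.9550°

wrap1=208.96_deg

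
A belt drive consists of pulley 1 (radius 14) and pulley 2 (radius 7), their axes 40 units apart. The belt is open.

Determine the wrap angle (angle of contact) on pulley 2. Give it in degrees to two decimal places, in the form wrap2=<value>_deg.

wrap2=159.84_deg

open belt: β = asin((r2−r1)/C) = asin(-7/40) = -10.0787°
wrap1 = π − 2β = 200.1573°
wrap2 = π + 2β = 159.8427°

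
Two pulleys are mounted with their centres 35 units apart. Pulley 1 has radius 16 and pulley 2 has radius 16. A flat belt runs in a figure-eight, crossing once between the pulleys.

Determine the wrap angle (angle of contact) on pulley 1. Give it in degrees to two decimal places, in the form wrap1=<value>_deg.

wrap1=312.21_deg

crossed belt: β = asin((r1+r2)/C) = asin(32/35) = 66.1045°
wrap1 = wrap2 = π + 2β = 312.2090°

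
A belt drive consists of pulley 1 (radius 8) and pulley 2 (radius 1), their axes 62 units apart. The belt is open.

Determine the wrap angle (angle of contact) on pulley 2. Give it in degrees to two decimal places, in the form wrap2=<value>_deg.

wrap2=167.03_deg

open belt: β = asin((r2−r1)/C) = asin(-7/62) = -6.4827°
wrap1 = π − 2β = 192.9654°
wrap2 = π + 2β = 167.0346°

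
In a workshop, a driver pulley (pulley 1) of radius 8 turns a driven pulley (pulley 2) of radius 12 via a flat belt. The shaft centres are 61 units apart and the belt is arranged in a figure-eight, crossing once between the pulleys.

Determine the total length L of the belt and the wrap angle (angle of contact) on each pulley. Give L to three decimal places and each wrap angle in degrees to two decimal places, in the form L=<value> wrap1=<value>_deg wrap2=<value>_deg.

crossed belt: β = asin((r1+r2)/C) = asin(20/61) = 19.1395°
wrap1 = wrap2 = π + 2β = 218.2789°
tangent length = C·cosβ = 57.6281
L = (r1+r2)·wrap + 2·C·cosβ = 20·3.8097 + 2·57.6281 = 191.4500

L=191.450 wrap1=218.28_deg wrap2=218.28_deg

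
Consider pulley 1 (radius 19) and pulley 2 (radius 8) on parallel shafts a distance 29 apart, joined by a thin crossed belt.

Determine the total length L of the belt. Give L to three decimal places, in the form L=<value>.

crossed belt: β = asin((r1+r2)/C) = asin(27/29) = 68.5967°
wrap1 = wrap2 = π + 2β = 317.1933°
tangent length = C·cosβ = 10.5830
L = (r1+r2)·wrap + 2·C·cosβ = 27·5.5361 + 2·10.5830 = 170.6398

L=170.640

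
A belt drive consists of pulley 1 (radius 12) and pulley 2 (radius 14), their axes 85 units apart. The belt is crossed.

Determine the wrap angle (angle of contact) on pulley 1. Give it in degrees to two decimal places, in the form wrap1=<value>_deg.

wrap1=215.62_deg

crossed belt: β = asin((r1+r2)/C) = asin(26/85) = 17.8113°
wrap1 = wrap2 = π + 2β = 215.6225°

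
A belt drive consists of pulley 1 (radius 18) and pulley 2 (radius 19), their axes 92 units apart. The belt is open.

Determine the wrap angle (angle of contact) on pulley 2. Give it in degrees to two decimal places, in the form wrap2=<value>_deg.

wrap2=181.25_deg

open belt: β = asin((r2−r1)/C) = asin(1/92) = 0.6228°
wrap1 = π − 2β = 178.7544°
wrap2 = π + 2β = 181.2456°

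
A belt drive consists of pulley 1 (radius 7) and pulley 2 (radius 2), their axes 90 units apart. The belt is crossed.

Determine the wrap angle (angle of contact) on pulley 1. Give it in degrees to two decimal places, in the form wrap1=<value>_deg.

crossed belt: β = asin((r1+r2)/C) = asin(9/90) = 5.7392°
wrap1 = wrap2 = π + 2β = 191.4783°

wrap1=191.48_deg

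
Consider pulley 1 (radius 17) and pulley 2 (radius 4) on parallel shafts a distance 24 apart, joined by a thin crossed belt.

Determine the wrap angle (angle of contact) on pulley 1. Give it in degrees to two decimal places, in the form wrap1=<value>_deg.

crossed belt: β = asin((r1+r2)/C) = asin(21/24) = 61.0450°
wrap1 = wrap2 = π + 2β = 302.0900°

wrap1=302.09_deg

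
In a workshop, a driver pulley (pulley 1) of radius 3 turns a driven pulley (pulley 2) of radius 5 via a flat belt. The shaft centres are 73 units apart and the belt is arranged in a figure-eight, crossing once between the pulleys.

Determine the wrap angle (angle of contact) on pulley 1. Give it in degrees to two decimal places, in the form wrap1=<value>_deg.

wrap1=192.58_deg

crossed belt: β = asin((r1+r2)/C) = asin(8/73) = 6.2916°
wrap1 = wrap2 = π + 2β = 192.5833°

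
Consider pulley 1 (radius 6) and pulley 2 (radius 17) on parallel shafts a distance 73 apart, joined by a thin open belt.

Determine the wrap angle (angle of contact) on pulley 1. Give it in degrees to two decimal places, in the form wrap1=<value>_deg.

open belt: β = asin((r2−r1)/C) = asin(11/73) = 8.6666°
wrap1 = π − 2β = 162.6668°
wrap2 = π + 2β = 197.3332°

wrap1=162.67_deg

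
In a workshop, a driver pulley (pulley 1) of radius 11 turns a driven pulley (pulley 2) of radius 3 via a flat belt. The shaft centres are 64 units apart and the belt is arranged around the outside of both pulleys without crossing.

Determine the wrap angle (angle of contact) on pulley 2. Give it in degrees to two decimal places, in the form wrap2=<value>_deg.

wrap2=165.64_deg

open belt: β = asin((r2−r1)/C) = asin(-8/64) = -7.1808°
wrap1 = π − 2β = 194.3615°
wrap2 = π + 2β = 165.6385°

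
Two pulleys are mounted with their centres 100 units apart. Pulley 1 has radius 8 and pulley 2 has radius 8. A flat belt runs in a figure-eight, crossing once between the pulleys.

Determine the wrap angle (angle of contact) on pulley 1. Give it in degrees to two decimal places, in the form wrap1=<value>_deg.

wrap1=198.41_deg

crossed belt: β = asin((r1+r2)/C) = asin(16/100) = 9.2069°
wrap1 = wrap2 = π + 2β = 198.4138°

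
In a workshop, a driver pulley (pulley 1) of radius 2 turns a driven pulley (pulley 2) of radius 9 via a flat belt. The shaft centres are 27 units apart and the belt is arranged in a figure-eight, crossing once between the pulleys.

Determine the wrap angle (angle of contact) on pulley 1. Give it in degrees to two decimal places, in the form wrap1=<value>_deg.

wrap1=228.08_deg

crossed belt: β = asin((r1+r2)/C) = asin(11/27) = 24.0421°
wrap1 = wrap2 = π + 2β = 228.0842°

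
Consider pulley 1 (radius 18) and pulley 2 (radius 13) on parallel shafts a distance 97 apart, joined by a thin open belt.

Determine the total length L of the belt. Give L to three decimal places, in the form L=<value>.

open belt: β = asin((r2−r1)/C) = asin(-5/97) = -2.9547°
wrap1 = π − 2β = 185.9094°
wrap2 = π + 2β = 174.0906°
tangent length = C·cosβ = 96.8710
L = r1·wrap1 + r2·wrap2 + 2·C·cosβ = 18·3.2447 + 13·3.0385 + 2·96.8710 = 291.6472

L=291.647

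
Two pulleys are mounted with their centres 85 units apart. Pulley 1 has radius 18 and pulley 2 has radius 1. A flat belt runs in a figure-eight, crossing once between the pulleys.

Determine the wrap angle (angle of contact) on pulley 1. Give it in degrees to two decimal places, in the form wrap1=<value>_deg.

crossed belt: β = asin((r1+r2)/C) = asin(19/85) = 12.9164°
wrap1 = wrap2 = π + 2β = 205.8328°

wrap1=205.83_deg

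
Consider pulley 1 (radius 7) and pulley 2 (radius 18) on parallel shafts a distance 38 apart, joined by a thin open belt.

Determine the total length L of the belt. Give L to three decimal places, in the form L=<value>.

L=157.747

open belt: β = asin((r2−r1)/C) = asin(11/38) = 16.8264°
wrap1 = π − 2β = 146.3471°
wrap2 = π + 2β = 213.6529°
tangent length = C·cosβ = 36.3731
L = r1·wrap1 + r2·wrap2 + 2·C·cosβ = 7·2.5542 + 18·3.7289 + 2·36.3731 = 157.7468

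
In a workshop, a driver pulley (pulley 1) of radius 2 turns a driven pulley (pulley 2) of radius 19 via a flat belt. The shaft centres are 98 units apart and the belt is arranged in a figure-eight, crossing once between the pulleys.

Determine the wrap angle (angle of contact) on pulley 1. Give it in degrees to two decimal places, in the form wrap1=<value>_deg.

wrap1=204.75_deg

crossed belt: β = asin((r1+r2)/C) = asin(21/98) = 12.3736°
wrap1 = wrap2 = π + 2β = 204.7473°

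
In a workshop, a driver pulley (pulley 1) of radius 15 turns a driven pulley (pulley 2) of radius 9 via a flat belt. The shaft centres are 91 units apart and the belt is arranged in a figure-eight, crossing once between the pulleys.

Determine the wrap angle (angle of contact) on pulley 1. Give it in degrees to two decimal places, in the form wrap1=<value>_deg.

crossed belt: β = asin((r1+r2)/C) = asin(24/91) = 15.2919°
wrap1 = wrap2 = π + 2β = 210.5837°

wrap1=210.58_deg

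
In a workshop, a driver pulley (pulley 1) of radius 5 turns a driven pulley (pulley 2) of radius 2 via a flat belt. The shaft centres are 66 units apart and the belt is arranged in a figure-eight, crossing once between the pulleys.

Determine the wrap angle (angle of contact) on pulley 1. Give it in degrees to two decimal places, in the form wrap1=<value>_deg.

wrap1=192.18_deg

crossed belt: β = asin((r1+r2)/C) = asin(7/66) = 6.0883°
wrap1 = wrap2 = π + 2β = 192.1766°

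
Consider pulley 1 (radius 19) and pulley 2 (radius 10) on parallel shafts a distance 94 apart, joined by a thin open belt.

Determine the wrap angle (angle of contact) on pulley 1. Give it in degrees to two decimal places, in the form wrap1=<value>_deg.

wrap1=190.99_deg

open belt: β = asin((r2−r1)/C) = asin(-9/94) = -5.4942°
wrap1 = π − 2β = 190.9884°
wrap2 = π + 2β = 169.0116°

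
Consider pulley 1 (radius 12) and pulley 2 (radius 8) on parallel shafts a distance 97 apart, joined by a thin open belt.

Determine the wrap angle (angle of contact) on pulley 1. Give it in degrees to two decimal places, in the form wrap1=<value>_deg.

wrap1=184.73_deg

open belt: β = asin((r2−r1)/C) = asin(-4/97) = -2.3634°
wrap1 = π − 2β = 184.7268°
wrap2 = π + 2β = 175.2732°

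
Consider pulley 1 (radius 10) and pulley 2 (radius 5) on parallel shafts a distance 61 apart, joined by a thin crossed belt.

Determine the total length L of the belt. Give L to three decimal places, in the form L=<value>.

crossed belt: β = asin((r1+r2)/C) = asin(15/61) = 14.2351°
wrap1 = wrap2 = π + 2β = 208.4702°
tangent length = C·cosβ = 59.1270
L = (r1+r2)·wrap + 2·C·cosβ = 15·3.6385 + 2·59.1270 = 172.8313

L=172.831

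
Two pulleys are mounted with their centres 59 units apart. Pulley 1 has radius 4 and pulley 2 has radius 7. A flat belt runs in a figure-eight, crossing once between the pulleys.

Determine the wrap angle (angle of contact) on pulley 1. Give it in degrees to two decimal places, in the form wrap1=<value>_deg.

crossed belt: β = asin((r1+r2)/C) = asin(11/59) = 10.7451°
wrap1 = wrap2 = π + 2β = 201.4903°

wrap1=201.49_deg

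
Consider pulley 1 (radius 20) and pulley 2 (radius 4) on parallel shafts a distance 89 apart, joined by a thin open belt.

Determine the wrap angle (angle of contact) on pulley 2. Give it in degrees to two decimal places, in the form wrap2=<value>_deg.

wrap2=159.29_deg

open belt: β = asin((r2−r1)/C) = asin(-16/89) = -10.3567°
wrap1 = π − 2β = 200.7133°
wrap2 = π + 2β = 159.2867°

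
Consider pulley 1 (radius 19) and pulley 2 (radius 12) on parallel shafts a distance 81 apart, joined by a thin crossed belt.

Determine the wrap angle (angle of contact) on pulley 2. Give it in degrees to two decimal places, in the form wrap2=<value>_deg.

wrap2=225.00_deg

crossed belt: β = asin((r1+r2)/C) = asin(31/81) = 22.5020°
wrap1 = wrap2 = π + 2β = 225.0040°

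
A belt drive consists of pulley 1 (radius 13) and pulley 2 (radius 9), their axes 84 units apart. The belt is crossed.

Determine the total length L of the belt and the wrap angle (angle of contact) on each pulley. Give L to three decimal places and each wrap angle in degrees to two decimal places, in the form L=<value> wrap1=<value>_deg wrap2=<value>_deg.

crossed belt: β = asin((r1+r2)/C) = asin(22/84) = 15.1831°
wrap1 = wrap2 = π + 2β = 210.3662°
tangent length = C·cosβ = 81.0679
L = (r1+r2)·wrap + 2·C·cosβ = 22·3.6716 + 2·81.0679 = 242.9106

L=242.911 wrap1=210.37_deg wrap2=210.37_deg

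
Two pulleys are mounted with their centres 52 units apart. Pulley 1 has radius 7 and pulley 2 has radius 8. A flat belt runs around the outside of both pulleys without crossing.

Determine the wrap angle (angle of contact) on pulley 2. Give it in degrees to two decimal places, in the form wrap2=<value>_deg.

open belt: β = asin((r2−r1)/C) = asin(1/52) = 1.1019°
wrap1 = π − 2β = 177.7962°
wrap2 = π + 2β = 182.2038°

wrap2=182.20_deg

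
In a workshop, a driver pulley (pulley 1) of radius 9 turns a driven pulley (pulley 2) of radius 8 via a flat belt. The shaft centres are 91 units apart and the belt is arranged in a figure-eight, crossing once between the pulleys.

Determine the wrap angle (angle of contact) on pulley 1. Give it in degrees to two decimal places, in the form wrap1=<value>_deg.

crossed belt: β = asin((r1+r2)/C) = asin(17/91) = 10.7669°
wrap1 = wrap2 = π + 2β = 201.5337°

wrap1=201.53_deg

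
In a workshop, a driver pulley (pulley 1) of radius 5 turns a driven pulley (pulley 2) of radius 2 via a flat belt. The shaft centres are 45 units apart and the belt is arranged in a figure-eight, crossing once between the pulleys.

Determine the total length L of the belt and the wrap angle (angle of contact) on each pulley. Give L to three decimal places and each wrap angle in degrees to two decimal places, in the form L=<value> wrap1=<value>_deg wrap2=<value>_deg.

crossed belt: β = asin((r1+r2)/C) = asin(7/45) = 8.9490°
wrap1 = wrap2 = π + 2β = 197.8980°
tangent length = C·cosβ = 44.4522
L = (r1+r2)·wrap + 2·C·cosβ = 7·3.4540 + 2·44.4522 = 113.0822

L=113.082 wrap1=197.90_deg wrap2=197.90_deg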